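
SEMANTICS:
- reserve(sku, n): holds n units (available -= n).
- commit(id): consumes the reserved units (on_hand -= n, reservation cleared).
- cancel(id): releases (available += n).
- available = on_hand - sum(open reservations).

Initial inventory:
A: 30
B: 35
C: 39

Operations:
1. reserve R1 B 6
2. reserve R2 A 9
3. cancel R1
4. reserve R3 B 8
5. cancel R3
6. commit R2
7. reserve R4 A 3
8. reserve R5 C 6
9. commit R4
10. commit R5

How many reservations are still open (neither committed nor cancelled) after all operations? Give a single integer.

Answer: 0

Derivation:
Step 1: reserve R1 B 6 -> on_hand[A=30 B=35 C=39] avail[A=30 B=29 C=39] open={R1}
Step 2: reserve R2 A 9 -> on_hand[A=30 B=35 C=39] avail[A=21 B=29 C=39] open={R1,R2}
Step 3: cancel R1 -> on_hand[A=30 B=35 C=39] avail[A=21 B=35 C=39] open={R2}
Step 4: reserve R3 B 8 -> on_hand[A=30 B=35 C=39] avail[A=21 B=27 C=39] open={R2,R3}
Step 5: cancel R3 -> on_hand[A=30 B=35 C=39] avail[A=21 B=35 C=39] open={R2}
Step 6: commit R2 -> on_hand[A=21 B=35 C=39] avail[A=21 B=35 C=39] open={}
Step 7: reserve R4 A 3 -> on_hand[A=21 B=35 C=39] avail[A=18 B=35 C=39] open={R4}
Step 8: reserve R5 C 6 -> on_hand[A=21 B=35 C=39] avail[A=18 B=35 C=33] open={R4,R5}
Step 9: commit R4 -> on_hand[A=18 B=35 C=39] avail[A=18 B=35 C=33] open={R5}
Step 10: commit R5 -> on_hand[A=18 B=35 C=33] avail[A=18 B=35 C=33] open={}
Open reservations: [] -> 0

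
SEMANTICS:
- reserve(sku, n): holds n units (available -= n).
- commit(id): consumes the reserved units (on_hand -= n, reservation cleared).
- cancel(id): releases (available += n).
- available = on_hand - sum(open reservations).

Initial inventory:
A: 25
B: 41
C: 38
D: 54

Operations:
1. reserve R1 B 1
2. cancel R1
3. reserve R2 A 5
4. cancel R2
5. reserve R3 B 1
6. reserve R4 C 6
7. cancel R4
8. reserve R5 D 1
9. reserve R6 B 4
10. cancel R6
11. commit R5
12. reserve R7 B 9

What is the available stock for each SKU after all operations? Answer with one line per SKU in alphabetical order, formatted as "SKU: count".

Step 1: reserve R1 B 1 -> on_hand[A=25 B=41 C=38 D=54] avail[A=25 B=40 C=38 D=54] open={R1}
Step 2: cancel R1 -> on_hand[A=25 B=41 C=38 D=54] avail[A=25 B=41 C=38 D=54] open={}
Step 3: reserve R2 A 5 -> on_hand[A=25 B=41 C=38 D=54] avail[A=20 B=41 C=38 D=54] open={R2}
Step 4: cancel R2 -> on_hand[A=25 B=41 C=38 D=54] avail[A=25 B=41 C=38 D=54] open={}
Step 5: reserve R3 B 1 -> on_hand[A=25 B=41 C=38 D=54] avail[A=25 B=40 C=38 D=54] open={R3}
Step 6: reserve R4 C 6 -> on_hand[A=25 B=41 C=38 D=54] avail[A=25 B=40 C=32 D=54] open={R3,R4}
Step 7: cancel R4 -> on_hand[A=25 B=41 C=38 D=54] avail[A=25 B=40 C=38 D=54] open={R3}
Step 8: reserve R5 D 1 -> on_hand[A=25 B=41 C=38 D=54] avail[A=25 B=40 C=38 D=53] open={R3,R5}
Step 9: reserve R6 B 4 -> on_hand[A=25 B=41 C=38 D=54] avail[A=25 B=36 C=38 D=53] open={R3,R5,R6}
Step 10: cancel R6 -> on_hand[A=25 B=41 C=38 D=54] avail[A=25 B=40 C=38 D=53] open={R3,R5}
Step 11: commit R5 -> on_hand[A=25 B=41 C=38 D=53] avail[A=25 B=40 C=38 D=53] open={R3}
Step 12: reserve R7 B 9 -> on_hand[A=25 B=41 C=38 D=53] avail[A=25 B=31 C=38 D=53] open={R3,R7}

Answer: A: 25
B: 31
C: 38
D: 53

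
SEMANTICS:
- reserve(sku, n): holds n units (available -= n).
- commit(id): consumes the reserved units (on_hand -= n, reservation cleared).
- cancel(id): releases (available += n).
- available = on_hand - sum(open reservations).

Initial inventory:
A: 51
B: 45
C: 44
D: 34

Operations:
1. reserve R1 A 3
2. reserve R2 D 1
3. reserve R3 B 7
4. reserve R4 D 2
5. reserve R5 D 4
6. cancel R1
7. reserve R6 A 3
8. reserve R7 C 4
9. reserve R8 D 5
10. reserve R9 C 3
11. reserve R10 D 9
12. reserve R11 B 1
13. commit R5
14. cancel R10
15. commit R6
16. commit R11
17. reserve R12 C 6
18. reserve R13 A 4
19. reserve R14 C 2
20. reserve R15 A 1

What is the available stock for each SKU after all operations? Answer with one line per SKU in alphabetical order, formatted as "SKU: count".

Answer: A: 43
B: 37
C: 29
D: 22

Derivation:
Step 1: reserve R1 A 3 -> on_hand[A=51 B=45 C=44 D=34] avail[A=48 B=45 C=44 D=34] open={R1}
Step 2: reserve R2 D 1 -> on_hand[A=51 B=45 C=44 D=34] avail[A=48 B=45 C=44 D=33] open={R1,R2}
Step 3: reserve R3 B 7 -> on_hand[A=51 B=45 C=44 D=34] avail[A=48 B=38 C=44 D=33] open={R1,R2,R3}
Step 4: reserve R4 D 2 -> on_hand[A=51 B=45 C=44 D=34] avail[A=48 B=38 C=44 D=31] open={R1,R2,R3,R4}
Step 5: reserve R5 D 4 -> on_hand[A=51 B=45 C=44 D=34] avail[A=48 B=38 C=44 D=27] open={R1,R2,R3,R4,R5}
Step 6: cancel R1 -> on_hand[A=51 B=45 C=44 D=34] avail[A=51 B=38 C=44 D=27] open={R2,R3,R4,R5}
Step 7: reserve R6 A 3 -> on_hand[A=51 B=45 C=44 D=34] avail[A=48 B=38 C=44 D=27] open={R2,R3,R4,R5,R6}
Step 8: reserve R7 C 4 -> on_hand[A=51 B=45 C=44 D=34] avail[A=48 B=38 C=40 D=27] open={R2,R3,R4,R5,R6,R7}
Step 9: reserve R8 D 5 -> on_hand[A=51 B=45 C=44 D=34] avail[A=48 B=38 C=40 D=22] open={R2,R3,R4,R5,R6,R7,R8}
Step 10: reserve R9 C 3 -> on_hand[A=51 B=45 C=44 D=34] avail[A=48 B=38 C=37 D=22] open={R2,R3,R4,R5,R6,R7,R8,R9}
Step 11: reserve R10 D 9 -> on_hand[A=51 B=45 C=44 D=34] avail[A=48 B=38 C=37 D=13] open={R10,R2,R3,R4,R5,R6,R7,R8,R9}
Step 12: reserve R11 B 1 -> on_hand[A=51 B=45 C=44 D=34] avail[A=48 B=37 C=37 D=13] open={R10,R11,R2,R3,R4,R5,R6,R7,R8,R9}
Step 13: commit R5 -> on_hand[A=51 B=45 C=44 D=30] avail[A=48 B=37 C=37 D=13] open={R10,R11,R2,R3,R4,R6,R7,R8,R9}
Step 14: cancel R10 -> on_hand[A=51 B=45 C=44 D=30] avail[A=48 B=37 C=37 D=22] open={R11,R2,R3,R4,R6,R7,R8,R9}
Step 15: commit R6 -> on_hand[A=48 B=45 C=44 D=30] avail[A=48 B=37 C=37 D=22] open={R11,R2,R3,R4,R7,R8,R9}
Step 16: commit R11 -> on_hand[A=48 B=44 C=44 D=30] avail[A=48 B=37 C=37 D=22] open={R2,R3,R4,R7,R8,R9}
Step 17: reserve R12 C 6 -> on_hand[A=48 B=44 C=44 D=30] avail[A=48 B=37 C=31 D=22] open={R12,R2,R3,R4,R7,R8,R9}
Step 18: reserve R13 A 4 -> on_hand[A=48 B=44 C=44 D=30] avail[A=44 B=37 C=31 D=22] open={R12,R13,R2,R3,R4,R7,R8,R9}
Step 19: reserve R14 C 2 -> on_hand[A=48 B=44 C=44 D=30] avail[A=44 B=37 C=29 D=22] open={R12,R13,R14,R2,R3,R4,R7,R8,R9}
Step 20: reserve R15 A 1 -> on_hand[A=48 B=44 C=44 D=30] avail[A=43 B=37 C=29 D=22] open={R12,R13,R14,R15,R2,R3,R4,R7,R8,R9}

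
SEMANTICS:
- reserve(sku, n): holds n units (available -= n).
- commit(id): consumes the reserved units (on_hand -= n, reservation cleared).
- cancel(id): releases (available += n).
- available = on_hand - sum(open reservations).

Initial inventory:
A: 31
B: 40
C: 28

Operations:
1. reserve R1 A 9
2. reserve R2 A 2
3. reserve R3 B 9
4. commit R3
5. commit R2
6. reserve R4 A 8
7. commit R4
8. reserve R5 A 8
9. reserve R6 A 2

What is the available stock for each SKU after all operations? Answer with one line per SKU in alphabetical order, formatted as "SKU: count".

Step 1: reserve R1 A 9 -> on_hand[A=31 B=40 C=28] avail[A=22 B=40 C=28] open={R1}
Step 2: reserve R2 A 2 -> on_hand[A=31 B=40 C=28] avail[A=20 B=40 C=28] open={R1,R2}
Step 3: reserve R3 B 9 -> on_hand[A=31 B=40 C=28] avail[A=20 B=31 C=28] open={R1,R2,R3}
Step 4: commit R3 -> on_hand[A=31 B=31 C=28] avail[A=20 B=31 C=28] open={R1,R2}
Step 5: commit R2 -> on_hand[A=29 B=31 C=28] avail[A=20 B=31 C=28] open={R1}
Step 6: reserve R4 A 8 -> on_hand[A=29 B=31 C=28] avail[A=12 B=31 C=28] open={R1,R4}
Step 7: commit R4 -> on_hand[A=21 B=31 C=28] avail[A=12 B=31 C=28] open={R1}
Step 8: reserve R5 A 8 -> on_hand[A=21 B=31 C=28] avail[A=4 B=31 C=28] open={R1,R5}
Step 9: reserve R6 A 2 -> on_hand[A=21 B=31 C=28] avail[A=2 B=31 C=28] open={R1,R5,R6}

Answer: A: 2
B: 31
C: 28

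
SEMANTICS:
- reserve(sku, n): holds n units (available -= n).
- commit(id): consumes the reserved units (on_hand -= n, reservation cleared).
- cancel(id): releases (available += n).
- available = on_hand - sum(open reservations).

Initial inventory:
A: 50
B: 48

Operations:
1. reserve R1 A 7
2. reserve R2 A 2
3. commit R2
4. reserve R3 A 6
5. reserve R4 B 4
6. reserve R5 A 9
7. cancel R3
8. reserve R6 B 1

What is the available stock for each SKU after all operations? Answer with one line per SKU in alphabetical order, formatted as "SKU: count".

Answer: A: 32
B: 43

Derivation:
Step 1: reserve R1 A 7 -> on_hand[A=50 B=48] avail[A=43 B=48] open={R1}
Step 2: reserve R2 A 2 -> on_hand[A=50 B=48] avail[A=41 B=48] open={R1,R2}
Step 3: commit R2 -> on_hand[A=48 B=48] avail[A=41 B=48] open={R1}
Step 4: reserve R3 A 6 -> on_hand[A=48 B=48] avail[A=35 B=48] open={R1,R3}
Step 5: reserve R4 B 4 -> on_hand[A=48 B=48] avail[A=35 B=44] open={R1,R3,R4}
Step 6: reserve R5 A 9 -> on_hand[A=48 B=48] avail[A=26 B=44] open={R1,R3,R4,R5}
Step 7: cancel R3 -> on_hand[A=48 B=48] avail[A=32 B=44] open={R1,R4,R5}
Step 8: reserve R6 B 1 -> on_hand[A=48 B=48] avail[A=32 B=43] open={R1,R4,R5,R6}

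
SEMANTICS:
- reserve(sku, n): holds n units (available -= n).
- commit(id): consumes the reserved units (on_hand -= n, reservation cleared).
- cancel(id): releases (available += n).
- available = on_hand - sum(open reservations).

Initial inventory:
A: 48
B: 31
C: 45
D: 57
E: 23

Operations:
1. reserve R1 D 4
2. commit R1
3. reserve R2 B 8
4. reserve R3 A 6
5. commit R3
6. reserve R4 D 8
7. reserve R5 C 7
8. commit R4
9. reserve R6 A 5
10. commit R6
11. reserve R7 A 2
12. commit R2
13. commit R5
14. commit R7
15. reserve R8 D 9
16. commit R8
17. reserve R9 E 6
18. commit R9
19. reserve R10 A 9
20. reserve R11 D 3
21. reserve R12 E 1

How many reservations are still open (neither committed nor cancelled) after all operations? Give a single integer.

Answer: 3

Derivation:
Step 1: reserve R1 D 4 -> on_hand[A=48 B=31 C=45 D=57 E=23] avail[A=48 B=31 C=45 D=53 E=23] open={R1}
Step 2: commit R1 -> on_hand[A=48 B=31 C=45 D=53 E=23] avail[A=48 B=31 C=45 D=53 E=23] open={}
Step 3: reserve R2 B 8 -> on_hand[A=48 B=31 C=45 D=53 E=23] avail[A=48 B=23 C=45 D=53 E=23] open={R2}
Step 4: reserve R3 A 6 -> on_hand[A=48 B=31 C=45 D=53 E=23] avail[A=42 B=23 C=45 D=53 E=23] open={R2,R3}
Step 5: commit R3 -> on_hand[A=42 B=31 C=45 D=53 E=23] avail[A=42 B=23 C=45 D=53 E=23] open={R2}
Step 6: reserve R4 D 8 -> on_hand[A=42 B=31 C=45 D=53 E=23] avail[A=42 B=23 C=45 D=45 E=23] open={R2,R4}
Step 7: reserve R5 C 7 -> on_hand[A=42 B=31 C=45 D=53 E=23] avail[A=42 B=23 C=38 D=45 E=23] open={R2,R4,R5}
Step 8: commit R4 -> on_hand[A=42 B=31 C=45 D=45 E=23] avail[A=42 B=23 C=38 D=45 E=23] open={R2,R5}
Step 9: reserve R6 A 5 -> on_hand[A=42 B=31 C=45 D=45 E=23] avail[A=37 B=23 C=38 D=45 E=23] open={R2,R5,R6}
Step 10: commit R6 -> on_hand[A=37 B=31 C=45 D=45 E=23] avail[A=37 B=23 C=38 D=45 E=23] open={R2,R5}
Step 11: reserve R7 A 2 -> on_hand[A=37 B=31 C=45 D=45 E=23] avail[A=35 B=23 C=38 D=45 E=23] open={R2,R5,R7}
Step 12: commit R2 -> on_hand[A=37 B=23 C=45 D=45 E=23] avail[A=35 B=23 C=38 D=45 E=23] open={R5,R7}
Step 13: commit R5 -> on_hand[A=37 B=23 C=38 D=45 E=23] avail[A=35 B=23 C=38 D=45 E=23] open={R7}
Step 14: commit R7 -> on_hand[A=35 B=23 C=38 D=45 E=23] avail[A=35 B=23 C=38 D=45 E=23] open={}
Step 15: reserve R8 D 9 -> on_hand[A=35 B=23 C=38 D=45 E=23] avail[A=35 B=23 C=38 D=36 E=23] open={R8}
Step 16: commit R8 -> on_hand[A=35 B=23 C=38 D=36 E=23] avail[A=35 B=23 C=38 D=36 E=23] open={}
Step 17: reserve R9 E 6 -> on_hand[A=35 B=23 C=38 D=36 E=23] avail[A=35 B=23 C=38 D=36 E=17] open={R9}
Step 18: commit R9 -> on_hand[A=35 B=23 C=38 D=36 E=17] avail[A=35 B=23 C=38 D=36 E=17] open={}
Step 19: reserve R10 A 9 -> on_hand[A=35 B=23 C=38 D=36 E=17] avail[A=26 B=23 C=38 D=36 E=17] open={R10}
Step 20: reserve R11 D 3 -> on_hand[A=35 B=23 C=38 D=36 E=17] avail[A=26 B=23 C=38 D=33 E=17] open={R10,R11}
Step 21: reserve R12 E 1 -> on_hand[A=35 B=23 C=38 D=36 E=17] avail[A=26 B=23 C=38 D=33 E=16] open={R10,R11,R12}
Open reservations: ['R10', 'R11', 'R12'] -> 3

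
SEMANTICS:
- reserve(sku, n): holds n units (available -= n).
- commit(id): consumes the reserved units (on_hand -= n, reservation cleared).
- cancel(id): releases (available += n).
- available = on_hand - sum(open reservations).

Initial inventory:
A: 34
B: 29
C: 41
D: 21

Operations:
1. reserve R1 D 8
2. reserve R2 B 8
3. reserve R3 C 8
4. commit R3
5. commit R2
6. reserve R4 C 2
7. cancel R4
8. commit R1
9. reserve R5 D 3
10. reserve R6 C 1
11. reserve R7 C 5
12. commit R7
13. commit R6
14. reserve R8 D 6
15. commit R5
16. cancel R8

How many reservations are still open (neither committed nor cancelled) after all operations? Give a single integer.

Step 1: reserve R1 D 8 -> on_hand[A=34 B=29 C=41 D=21] avail[A=34 B=29 C=41 D=13] open={R1}
Step 2: reserve R2 B 8 -> on_hand[A=34 B=29 C=41 D=21] avail[A=34 B=21 C=41 D=13] open={R1,R2}
Step 3: reserve R3 C 8 -> on_hand[A=34 B=29 C=41 D=21] avail[A=34 B=21 C=33 D=13] open={R1,R2,R3}
Step 4: commit R3 -> on_hand[A=34 B=29 C=33 D=21] avail[A=34 B=21 C=33 D=13] open={R1,R2}
Step 5: commit R2 -> on_hand[A=34 B=21 C=33 D=21] avail[A=34 B=21 C=33 D=13] open={R1}
Step 6: reserve R4 C 2 -> on_hand[A=34 B=21 C=33 D=21] avail[A=34 B=21 C=31 D=13] open={R1,R4}
Step 7: cancel R4 -> on_hand[A=34 B=21 C=33 D=21] avail[A=34 B=21 C=33 D=13] open={R1}
Step 8: commit R1 -> on_hand[A=34 B=21 C=33 D=13] avail[A=34 B=21 C=33 D=13] open={}
Step 9: reserve R5 D 3 -> on_hand[A=34 B=21 C=33 D=13] avail[A=34 B=21 C=33 D=10] open={R5}
Step 10: reserve R6 C 1 -> on_hand[A=34 B=21 C=33 D=13] avail[A=34 B=21 C=32 D=10] open={R5,R6}
Step 11: reserve R7 C 5 -> on_hand[A=34 B=21 C=33 D=13] avail[A=34 B=21 C=27 D=10] open={R5,R6,R7}
Step 12: commit R7 -> on_hand[A=34 B=21 C=28 D=13] avail[A=34 B=21 C=27 D=10] open={R5,R6}
Step 13: commit R6 -> on_hand[A=34 B=21 C=27 D=13] avail[A=34 B=21 C=27 D=10] open={R5}
Step 14: reserve R8 D 6 -> on_hand[A=34 B=21 C=27 D=13] avail[A=34 B=21 C=27 D=4] open={R5,R8}
Step 15: commit R5 -> on_hand[A=34 B=21 C=27 D=10] avail[A=34 B=21 C=27 D=4] open={R8}
Step 16: cancel R8 -> on_hand[A=34 B=21 C=27 D=10] avail[A=34 B=21 C=27 D=10] open={}
Open reservations: [] -> 0

Answer: 0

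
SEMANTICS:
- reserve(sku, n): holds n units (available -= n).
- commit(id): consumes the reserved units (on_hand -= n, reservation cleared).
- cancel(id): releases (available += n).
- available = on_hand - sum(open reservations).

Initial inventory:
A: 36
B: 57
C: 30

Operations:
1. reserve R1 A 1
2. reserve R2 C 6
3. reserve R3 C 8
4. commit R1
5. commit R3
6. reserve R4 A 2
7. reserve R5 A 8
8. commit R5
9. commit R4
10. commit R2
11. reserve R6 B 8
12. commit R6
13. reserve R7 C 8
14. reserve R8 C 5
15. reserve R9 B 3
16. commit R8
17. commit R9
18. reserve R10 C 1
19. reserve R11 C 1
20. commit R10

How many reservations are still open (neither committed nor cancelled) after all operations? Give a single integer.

Answer: 2

Derivation:
Step 1: reserve R1 A 1 -> on_hand[A=36 B=57 C=30] avail[A=35 B=57 C=30] open={R1}
Step 2: reserve R2 C 6 -> on_hand[A=36 B=57 C=30] avail[A=35 B=57 C=24] open={R1,R2}
Step 3: reserve R3 C 8 -> on_hand[A=36 B=57 C=30] avail[A=35 B=57 C=16] open={R1,R2,R3}
Step 4: commit R1 -> on_hand[A=35 B=57 C=30] avail[A=35 B=57 C=16] open={R2,R3}
Step 5: commit R3 -> on_hand[A=35 B=57 C=22] avail[A=35 B=57 C=16] open={R2}
Step 6: reserve R4 A 2 -> on_hand[A=35 B=57 C=22] avail[A=33 B=57 C=16] open={R2,R4}
Step 7: reserve R5 A 8 -> on_hand[A=35 B=57 C=22] avail[A=25 B=57 C=16] open={R2,R4,R5}
Step 8: commit R5 -> on_hand[A=27 B=57 C=22] avail[A=25 B=57 C=16] open={R2,R4}
Step 9: commit R4 -> on_hand[A=25 B=57 C=22] avail[A=25 B=57 C=16] open={R2}
Step 10: commit R2 -> on_hand[A=25 B=57 C=16] avail[A=25 B=57 C=16] open={}
Step 11: reserve R6 B 8 -> on_hand[A=25 B=57 C=16] avail[A=25 B=49 C=16] open={R6}
Step 12: commit R6 -> on_hand[A=25 B=49 C=16] avail[A=25 B=49 C=16] open={}
Step 13: reserve R7 C 8 -> on_hand[A=25 B=49 C=16] avail[A=25 B=49 C=8] open={R7}
Step 14: reserve R8 C 5 -> on_hand[A=25 B=49 C=16] avail[A=25 B=49 C=3] open={R7,R8}
Step 15: reserve R9 B 3 -> on_hand[A=25 B=49 C=16] avail[A=25 B=46 C=3] open={R7,R8,R9}
Step 16: commit R8 -> on_hand[A=25 B=49 C=11] avail[A=25 B=46 C=3] open={R7,R9}
Step 17: commit R9 -> on_hand[A=25 B=46 C=11] avail[A=25 B=46 C=3] open={R7}
Step 18: reserve R10 C 1 -> on_hand[A=25 B=46 C=11] avail[A=25 B=46 C=2] open={R10,R7}
Step 19: reserve R11 C 1 -> on_hand[A=25 B=46 C=11] avail[A=25 B=46 C=1] open={R10,R11,R7}
Step 20: commit R10 -> on_hand[A=25 B=46 C=10] avail[A=25 B=46 C=1] open={R11,R7}
Open reservations: ['R11', 'R7'] -> 2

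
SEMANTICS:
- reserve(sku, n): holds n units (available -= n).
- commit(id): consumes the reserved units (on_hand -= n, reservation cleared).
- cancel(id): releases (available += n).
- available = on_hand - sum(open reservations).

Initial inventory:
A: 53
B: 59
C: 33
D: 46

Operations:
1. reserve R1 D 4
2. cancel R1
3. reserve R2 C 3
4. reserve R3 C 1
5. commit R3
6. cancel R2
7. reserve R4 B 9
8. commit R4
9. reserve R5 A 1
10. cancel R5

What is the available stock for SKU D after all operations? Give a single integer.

Answer: 46

Derivation:
Step 1: reserve R1 D 4 -> on_hand[A=53 B=59 C=33 D=46] avail[A=53 B=59 C=33 D=42] open={R1}
Step 2: cancel R1 -> on_hand[A=53 B=59 C=33 D=46] avail[A=53 B=59 C=33 D=46] open={}
Step 3: reserve R2 C 3 -> on_hand[A=53 B=59 C=33 D=46] avail[A=53 B=59 C=30 D=46] open={R2}
Step 4: reserve R3 C 1 -> on_hand[A=53 B=59 C=33 D=46] avail[A=53 B=59 C=29 D=46] open={R2,R3}
Step 5: commit R3 -> on_hand[A=53 B=59 C=32 D=46] avail[A=53 B=59 C=29 D=46] open={R2}
Step 6: cancel R2 -> on_hand[A=53 B=59 C=32 D=46] avail[A=53 B=59 C=32 D=46] open={}
Step 7: reserve R4 B 9 -> on_hand[A=53 B=59 C=32 D=46] avail[A=53 B=50 C=32 D=46] open={R4}
Step 8: commit R4 -> on_hand[A=53 B=50 C=32 D=46] avail[A=53 B=50 C=32 D=46] open={}
Step 9: reserve R5 A 1 -> on_hand[A=53 B=50 C=32 D=46] avail[A=52 B=50 C=32 D=46] open={R5}
Step 10: cancel R5 -> on_hand[A=53 B=50 C=32 D=46] avail[A=53 B=50 C=32 D=46] open={}
Final available[D] = 46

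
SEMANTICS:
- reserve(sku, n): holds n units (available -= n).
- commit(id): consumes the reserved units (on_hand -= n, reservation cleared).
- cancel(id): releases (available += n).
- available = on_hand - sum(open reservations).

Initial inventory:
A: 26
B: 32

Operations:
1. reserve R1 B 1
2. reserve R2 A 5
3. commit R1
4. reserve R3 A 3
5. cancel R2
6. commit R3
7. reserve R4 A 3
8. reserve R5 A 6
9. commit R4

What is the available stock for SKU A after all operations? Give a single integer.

Step 1: reserve R1 B 1 -> on_hand[A=26 B=32] avail[A=26 B=31] open={R1}
Step 2: reserve R2 A 5 -> on_hand[A=26 B=32] avail[A=21 B=31] open={R1,R2}
Step 3: commit R1 -> on_hand[A=26 B=31] avail[A=21 B=31] open={R2}
Step 4: reserve R3 A 3 -> on_hand[A=26 B=31] avail[A=18 B=31] open={R2,R3}
Step 5: cancel R2 -> on_hand[A=26 B=31] avail[A=23 B=31] open={R3}
Step 6: commit R3 -> on_hand[A=23 B=31] avail[A=23 B=31] open={}
Step 7: reserve R4 A 3 -> on_hand[A=23 B=31] avail[A=20 B=31] open={R4}
Step 8: reserve R5 A 6 -> on_hand[A=23 B=31] avail[A=14 B=31] open={R4,R5}
Step 9: commit R4 -> on_hand[A=20 B=31] avail[A=14 B=31] open={R5}
Final available[A] = 14

Answer: 14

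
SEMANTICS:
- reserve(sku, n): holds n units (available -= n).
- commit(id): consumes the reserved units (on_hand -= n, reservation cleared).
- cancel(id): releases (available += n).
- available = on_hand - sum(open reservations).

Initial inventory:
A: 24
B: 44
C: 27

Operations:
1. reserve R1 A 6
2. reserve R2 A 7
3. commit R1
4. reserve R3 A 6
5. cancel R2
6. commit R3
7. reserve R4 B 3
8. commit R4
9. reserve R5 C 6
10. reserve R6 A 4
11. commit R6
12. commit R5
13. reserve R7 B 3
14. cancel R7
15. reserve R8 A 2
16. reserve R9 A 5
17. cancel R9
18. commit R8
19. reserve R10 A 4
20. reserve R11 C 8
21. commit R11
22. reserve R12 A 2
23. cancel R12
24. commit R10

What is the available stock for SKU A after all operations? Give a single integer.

Step 1: reserve R1 A 6 -> on_hand[A=24 B=44 C=27] avail[A=18 B=44 C=27] open={R1}
Step 2: reserve R2 A 7 -> on_hand[A=24 B=44 C=27] avail[A=11 B=44 C=27] open={R1,R2}
Step 3: commit R1 -> on_hand[A=18 B=44 C=27] avail[A=11 B=44 C=27] open={R2}
Step 4: reserve R3 A 6 -> on_hand[A=18 B=44 C=27] avail[A=5 B=44 C=27] open={R2,R3}
Step 5: cancel R2 -> on_hand[A=18 B=44 C=27] avail[A=12 B=44 C=27] open={R3}
Step 6: commit R3 -> on_hand[A=12 B=44 C=27] avail[A=12 B=44 C=27] open={}
Step 7: reserve R4 B 3 -> on_hand[A=12 B=44 C=27] avail[A=12 B=41 C=27] open={R4}
Step 8: commit R4 -> on_hand[A=12 B=41 C=27] avail[A=12 B=41 C=27] open={}
Step 9: reserve R5 C 6 -> on_hand[A=12 B=41 C=27] avail[A=12 B=41 C=21] open={R5}
Step 10: reserve R6 A 4 -> on_hand[A=12 B=41 C=27] avail[A=8 B=41 C=21] open={R5,R6}
Step 11: commit R6 -> on_hand[A=8 B=41 C=27] avail[A=8 B=41 C=21] open={R5}
Step 12: commit R5 -> on_hand[A=8 B=41 C=21] avail[A=8 B=41 C=21] open={}
Step 13: reserve R7 B 3 -> on_hand[A=8 B=41 C=21] avail[A=8 B=38 C=21] open={R7}
Step 14: cancel R7 -> on_hand[A=8 B=41 C=21] avail[A=8 B=41 C=21] open={}
Step 15: reserve R8 A 2 -> on_hand[A=8 B=41 C=21] avail[A=6 B=41 C=21] open={R8}
Step 16: reserve R9 A 5 -> on_hand[A=8 B=41 C=21] avail[A=1 B=41 C=21] open={R8,R9}
Step 17: cancel R9 -> on_hand[A=8 B=41 C=21] avail[A=6 B=41 C=21] open={R8}
Step 18: commit R8 -> on_hand[A=6 B=41 C=21] avail[A=6 B=41 C=21] open={}
Step 19: reserve R10 A 4 -> on_hand[A=6 B=41 C=21] avail[A=2 B=41 C=21] open={R10}
Step 20: reserve R11 C 8 -> on_hand[A=6 B=41 C=21] avail[A=2 B=41 C=13] open={R10,R11}
Step 21: commit R11 -> on_hand[A=6 B=41 C=13] avail[A=2 B=41 C=13] open={R10}
Step 22: reserve R12 A 2 -> on_hand[A=6 B=41 C=13] avail[A=0 B=41 C=13] open={R10,R12}
Step 23: cancel R12 -> on_hand[A=6 B=41 C=13] avail[A=2 B=41 C=13] open={R10}
Step 24: commit R10 -> on_hand[A=2 B=41 C=13] avail[A=2 B=41 C=13] open={}
Final available[A] = 2

Answer: 2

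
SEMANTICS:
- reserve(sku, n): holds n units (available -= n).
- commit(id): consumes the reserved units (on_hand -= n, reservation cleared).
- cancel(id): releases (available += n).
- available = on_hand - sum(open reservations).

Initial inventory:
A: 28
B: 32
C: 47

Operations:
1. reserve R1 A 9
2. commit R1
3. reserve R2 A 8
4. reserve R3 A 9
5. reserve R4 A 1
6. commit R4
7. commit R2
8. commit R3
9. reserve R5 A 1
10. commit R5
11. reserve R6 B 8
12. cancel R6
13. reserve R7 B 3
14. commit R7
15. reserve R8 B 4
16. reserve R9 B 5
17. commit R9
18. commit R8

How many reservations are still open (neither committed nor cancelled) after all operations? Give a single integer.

Answer: 0

Derivation:
Step 1: reserve R1 A 9 -> on_hand[A=28 B=32 C=47] avail[A=19 B=32 C=47] open={R1}
Step 2: commit R1 -> on_hand[A=19 B=32 C=47] avail[A=19 B=32 C=47] open={}
Step 3: reserve R2 A 8 -> on_hand[A=19 B=32 C=47] avail[A=11 B=32 C=47] open={R2}
Step 4: reserve R3 A 9 -> on_hand[A=19 B=32 C=47] avail[A=2 B=32 C=47] open={R2,R3}
Step 5: reserve R4 A 1 -> on_hand[A=19 B=32 C=47] avail[A=1 B=32 C=47] open={R2,R3,R4}
Step 6: commit R4 -> on_hand[A=18 B=32 C=47] avail[A=1 B=32 C=47] open={R2,R3}
Step 7: commit R2 -> on_hand[A=10 B=32 C=47] avail[A=1 B=32 C=47] open={R3}
Step 8: commit R3 -> on_hand[A=1 B=32 C=47] avail[A=1 B=32 C=47] open={}
Step 9: reserve R5 A 1 -> on_hand[A=1 B=32 C=47] avail[A=0 B=32 C=47] open={R5}
Step 10: commit R5 -> on_hand[A=0 B=32 C=47] avail[A=0 B=32 C=47] open={}
Step 11: reserve R6 B 8 -> on_hand[A=0 B=32 C=47] avail[A=0 B=24 C=47] open={R6}
Step 12: cancel R6 -> on_hand[A=0 B=32 C=47] avail[A=0 B=32 C=47] open={}
Step 13: reserve R7 B 3 -> on_hand[A=0 B=32 C=47] avail[A=0 B=29 C=47] open={R7}
Step 14: commit R7 -> on_hand[A=0 B=29 C=47] avail[A=0 B=29 C=47] open={}
Step 15: reserve R8 B 4 -> on_hand[A=0 B=29 C=47] avail[A=0 B=25 C=47] open={R8}
Step 16: reserve R9 B 5 -> on_hand[A=0 B=29 C=47] avail[A=0 B=20 C=47] open={R8,R9}
Step 17: commit R9 -> on_hand[A=0 B=24 C=47] avail[A=0 B=20 C=47] open={R8}
Step 18: commit R8 -> on_hand[A=0 B=20 C=47] avail[A=0 B=20 C=47] open={}
Open reservations: [] -> 0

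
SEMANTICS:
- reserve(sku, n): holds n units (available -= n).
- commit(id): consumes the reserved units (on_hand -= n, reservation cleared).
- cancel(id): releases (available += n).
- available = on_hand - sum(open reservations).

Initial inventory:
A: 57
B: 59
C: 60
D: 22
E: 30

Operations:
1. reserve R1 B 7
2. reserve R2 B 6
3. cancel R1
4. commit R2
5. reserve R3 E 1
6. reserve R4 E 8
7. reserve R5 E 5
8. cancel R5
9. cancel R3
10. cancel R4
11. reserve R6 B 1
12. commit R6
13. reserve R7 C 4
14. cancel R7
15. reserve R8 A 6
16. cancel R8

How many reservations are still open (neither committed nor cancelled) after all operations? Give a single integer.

Answer: 0

Derivation:
Step 1: reserve R1 B 7 -> on_hand[A=57 B=59 C=60 D=22 E=30] avail[A=57 B=52 C=60 D=22 E=30] open={R1}
Step 2: reserve R2 B 6 -> on_hand[A=57 B=59 C=60 D=22 E=30] avail[A=57 B=46 C=60 D=22 E=30] open={R1,R2}
Step 3: cancel R1 -> on_hand[A=57 B=59 C=60 D=22 E=30] avail[A=57 B=53 C=60 D=22 E=30] open={R2}
Step 4: commit R2 -> on_hand[A=57 B=53 C=60 D=22 E=30] avail[A=57 B=53 C=60 D=22 E=30] open={}
Step 5: reserve R3 E 1 -> on_hand[A=57 B=53 C=60 D=22 E=30] avail[A=57 B=53 C=60 D=22 E=29] open={R3}
Step 6: reserve R4 E 8 -> on_hand[A=57 B=53 C=60 D=22 E=30] avail[A=57 B=53 C=60 D=22 E=21] open={R3,R4}
Step 7: reserve R5 E 5 -> on_hand[A=57 B=53 C=60 D=22 E=30] avail[A=57 B=53 C=60 D=22 E=16] open={R3,R4,R5}
Step 8: cancel R5 -> on_hand[A=57 B=53 C=60 D=22 E=30] avail[A=57 B=53 C=60 D=22 E=21] open={R3,R4}
Step 9: cancel R3 -> on_hand[A=57 B=53 C=60 D=22 E=30] avail[A=57 B=53 C=60 D=22 E=22] open={R4}
Step 10: cancel R4 -> on_hand[A=57 B=53 C=60 D=22 E=30] avail[A=57 B=53 C=60 D=22 E=30] open={}
Step 11: reserve R6 B 1 -> on_hand[A=57 B=53 C=60 D=22 E=30] avail[A=57 B=52 C=60 D=22 E=30] open={R6}
Step 12: commit R6 -> on_hand[A=57 B=52 C=60 D=22 E=30] avail[A=57 B=52 C=60 D=22 E=30] open={}
Step 13: reserve R7 C 4 -> on_hand[A=57 B=52 C=60 D=22 E=30] avail[A=57 B=52 C=56 D=22 E=30] open={R7}
Step 14: cancel R7 -> on_hand[A=57 B=52 C=60 D=22 E=30] avail[A=57 B=52 C=60 D=22 E=30] open={}
Step 15: reserve R8 A 6 -> on_hand[A=57 B=52 C=60 D=22 E=30] avail[A=51 B=52 C=60 D=22 E=30] open={R8}
Step 16: cancel R8 -> on_hand[A=57 B=52 C=60 D=22 E=30] avail[A=57 B=52 C=60 D=22 E=30] open={}
Open reservations: [] -> 0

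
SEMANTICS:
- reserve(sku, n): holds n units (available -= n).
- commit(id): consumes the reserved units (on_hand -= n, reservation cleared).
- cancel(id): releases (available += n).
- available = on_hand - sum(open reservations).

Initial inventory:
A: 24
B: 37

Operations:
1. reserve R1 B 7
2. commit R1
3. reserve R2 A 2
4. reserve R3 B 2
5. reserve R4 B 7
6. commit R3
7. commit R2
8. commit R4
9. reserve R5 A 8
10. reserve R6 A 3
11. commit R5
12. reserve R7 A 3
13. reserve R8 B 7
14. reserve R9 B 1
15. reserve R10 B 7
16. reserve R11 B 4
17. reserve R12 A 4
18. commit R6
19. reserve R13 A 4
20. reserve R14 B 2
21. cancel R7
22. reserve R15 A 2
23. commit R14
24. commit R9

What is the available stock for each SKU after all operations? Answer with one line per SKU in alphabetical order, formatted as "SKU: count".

Answer: A: 1
B: 0

Derivation:
Step 1: reserve R1 B 7 -> on_hand[A=24 B=37] avail[A=24 B=30] open={R1}
Step 2: commit R1 -> on_hand[A=24 B=30] avail[A=24 B=30] open={}
Step 3: reserve R2 A 2 -> on_hand[A=24 B=30] avail[A=22 B=30] open={R2}
Step 4: reserve R3 B 2 -> on_hand[A=24 B=30] avail[A=22 B=28] open={R2,R3}
Step 5: reserve R4 B 7 -> on_hand[A=24 B=30] avail[A=22 B=21] open={R2,R3,R4}
Step 6: commit R3 -> on_hand[A=24 B=28] avail[A=22 B=21] open={R2,R4}
Step 7: commit R2 -> on_hand[A=22 B=28] avail[A=22 B=21] open={R4}
Step 8: commit R4 -> on_hand[A=22 B=21] avail[A=22 B=21] open={}
Step 9: reserve R5 A 8 -> on_hand[A=22 B=21] avail[A=14 B=21] open={R5}
Step 10: reserve R6 A 3 -> on_hand[A=22 B=21] avail[A=11 B=21] open={R5,R6}
Step 11: commit R5 -> on_hand[A=14 B=21] avail[A=11 B=21] open={R6}
Step 12: reserve R7 A 3 -> on_hand[A=14 B=21] avail[A=8 B=21] open={R6,R7}
Step 13: reserve R8 B 7 -> on_hand[A=14 B=21] avail[A=8 B=14] open={R6,R7,R8}
Step 14: reserve R9 B 1 -> on_hand[A=14 B=21] avail[A=8 B=13] open={R6,R7,R8,R9}
Step 15: reserve R10 B 7 -> on_hand[A=14 B=21] avail[A=8 B=6] open={R10,R6,R7,R8,R9}
Step 16: reserve R11 B 4 -> on_hand[A=14 B=21] avail[A=8 B=2] open={R10,R11,R6,R7,R8,R9}
Step 17: reserve R12 A 4 -> on_hand[A=14 B=21] avail[A=4 B=2] open={R10,R11,R12,R6,R7,R8,R9}
Step 18: commit R6 -> on_hand[A=11 B=21] avail[A=4 B=2] open={R10,R11,R12,R7,R8,R9}
Step 19: reserve R13 A 4 -> on_hand[A=11 B=21] avail[A=0 B=2] open={R10,R11,R12,R13,R7,R8,R9}
Step 20: reserve R14 B 2 -> on_hand[A=11 B=21] avail[A=0 B=0] open={R10,R11,R12,R13,R14,R7,R8,R9}
Step 21: cancel R7 -> on_hand[A=11 B=21] avail[A=3 B=0] open={R10,R11,R12,R13,R14,R8,R9}
Step 22: reserve R15 A 2 -> on_hand[A=11 B=21] avail[A=1 B=0] open={R10,R11,R12,R13,R14,R15,R8,R9}
Step 23: commit R14 -> on_hand[A=11 B=19] avail[A=1 B=0] open={R10,R11,R12,R13,R15,R8,R9}
Step 24: commit R9 -> on_hand[A=11 B=18] avail[A=1 B=0] open={R10,R11,R12,R13,R15,R8}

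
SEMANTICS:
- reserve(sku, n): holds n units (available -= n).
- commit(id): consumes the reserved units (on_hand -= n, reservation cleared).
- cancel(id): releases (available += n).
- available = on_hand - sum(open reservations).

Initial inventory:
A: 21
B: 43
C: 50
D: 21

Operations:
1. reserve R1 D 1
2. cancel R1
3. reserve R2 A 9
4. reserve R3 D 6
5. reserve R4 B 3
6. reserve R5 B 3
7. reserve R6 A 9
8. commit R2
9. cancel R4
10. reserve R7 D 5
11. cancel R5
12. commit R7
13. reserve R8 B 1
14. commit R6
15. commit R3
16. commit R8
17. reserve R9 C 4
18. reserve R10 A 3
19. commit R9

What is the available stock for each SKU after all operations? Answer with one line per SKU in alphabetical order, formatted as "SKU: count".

Answer: A: 0
B: 42
C: 46
D: 10

Derivation:
Step 1: reserve R1 D 1 -> on_hand[A=21 B=43 C=50 D=21] avail[A=21 B=43 C=50 D=20] open={R1}
Step 2: cancel R1 -> on_hand[A=21 B=43 C=50 D=21] avail[A=21 B=43 C=50 D=21] open={}
Step 3: reserve R2 A 9 -> on_hand[A=21 B=43 C=50 D=21] avail[A=12 B=43 C=50 D=21] open={R2}
Step 4: reserve R3 D 6 -> on_hand[A=21 B=43 C=50 D=21] avail[A=12 B=43 C=50 D=15] open={R2,R3}
Step 5: reserve R4 B 3 -> on_hand[A=21 B=43 C=50 D=21] avail[A=12 B=40 C=50 D=15] open={R2,R3,R4}
Step 6: reserve R5 B 3 -> on_hand[A=21 B=43 C=50 D=21] avail[A=12 B=37 C=50 D=15] open={R2,R3,R4,R5}
Step 7: reserve R6 A 9 -> on_hand[A=21 B=43 C=50 D=21] avail[A=3 B=37 C=50 D=15] open={R2,R3,R4,R5,R6}
Step 8: commit R2 -> on_hand[A=12 B=43 C=50 D=21] avail[A=3 B=37 C=50 D=15] open={R3,R4,R5,R6}
Step 9: cancel R4 -> on_hand[A=12 B=43 C=50 D=21] avail[A=3 B=40 C=50 D=15] open={R3,R5,R6}
Step 10: reserve R7 D 5 -> on_hand[A=12 B=43 C=50 D=21] avail[A=3 B=40 C=50 D=10] open={R3,R5,R6,R7}
Step 11: cancel R5 -> on_hand[A=12 B=43 C=50 D=21] avail[A=3 B=43 C=50 D=10] open={R3,R6,R7}
Step 12: commit R7 -> on_hand[A=12 B=43 C=50 D=16] avail[A=3 B=43 C=50 D=10] open={R3,R6}
Step 13: reserve R8 B 1 -> on_hand[A=12 B=43 C=50 D=16] avail[A=3 B=42 C=50 D=10] open={R3,R6,R8}
Step 14: commit R6 -> on_hand[A=3 B=43 C=50 D=16] avail[A=3 B=42 C=50 D=10] open={R3,R8}
Step 15: commit R3 -> on_hand[A=3 B=43 C=50 D=10] avail[A=3 B=42 C=50 D=10] open={R8}
Step 16: commit R8 -> on_hand[A=3 B=42 C=50 D=10] avail[A=3 B=42 C=50 D=10] open={}
Step 17: reserve R9 C 4 -> on_hand[A=3 B=42 C=50 D=10] avail[A=3 B=42 C=46 D=10] open={R9}
Step 18: reserve R10 A 3 -> on_hand[A=3 B=42 C=50 D=10] avail[A=0 B=42 C=46 D=10] open={R10,R9}
Step 19: commit R9 -> on_hand[A=3 B=42 C=46 D=10] avail[A=0 B=42 C=46 D=10] open={R10}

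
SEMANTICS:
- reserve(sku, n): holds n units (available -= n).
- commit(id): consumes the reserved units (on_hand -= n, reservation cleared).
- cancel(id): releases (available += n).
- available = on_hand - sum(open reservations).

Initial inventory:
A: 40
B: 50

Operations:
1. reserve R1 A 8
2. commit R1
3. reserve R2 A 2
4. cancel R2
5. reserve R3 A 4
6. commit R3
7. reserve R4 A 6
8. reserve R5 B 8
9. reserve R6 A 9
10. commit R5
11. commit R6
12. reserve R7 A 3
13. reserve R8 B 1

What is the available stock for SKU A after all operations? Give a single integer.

Step 1: reserve R1 A 8 -> on_hand[A=40 B=50] avail[A=32 B=50] open={R1}
Step 2: commit R1 -> on_hand[A=32 B=50] avail[A=32 B=50] open={}
Step 3: reserve R2 A 2 -> on_hand[A=32 B=50] avail[A=30 B=50] open={R2}
Step 4: cancel R2 -> on_hand[A=32 B=50] avail[A=32 B=50] open={}
Step 5: reserve R3 A 4 -> on_hand[A=32 B=50] avail[A=28 B=50] open={R3}
Step 6: commit R3 -> on_hand[A=28 B=50] avail[A=28 B=50] open={}
Step 7: reserve R4 A 6 -> on_hand[A=28 B=50] avail[A=22 B=50] open={R4}
Step 8: reserve R5 B 8 -> on_hand[A=28 B=50] avail[A=22 B=42] open={R4,R5}
Step 9: reserve R6 A 9 -> on_hand[A=28 B=50] avail[A=13 B=42] open={R4,R5,R6}
Step 10: commit R5 -> on_hand[A=28 B=42] avail[A=13 B=42] open={R4,R6}
Step 11: commit R6 -> on_hand[A=19 B=42] avail[A=13 B=42] open={R4}
Step 12: reserve R7 A 3 -> on_hand[A=19 B=42] avail[A=10 B=42] open={R4,R7}
Step 13: reserve R8 B 1 -> on_hand[A=19 B=42] avail[A=10 B=41] open={R4,R7,R8}
Final available[A] = 10

Answer: 10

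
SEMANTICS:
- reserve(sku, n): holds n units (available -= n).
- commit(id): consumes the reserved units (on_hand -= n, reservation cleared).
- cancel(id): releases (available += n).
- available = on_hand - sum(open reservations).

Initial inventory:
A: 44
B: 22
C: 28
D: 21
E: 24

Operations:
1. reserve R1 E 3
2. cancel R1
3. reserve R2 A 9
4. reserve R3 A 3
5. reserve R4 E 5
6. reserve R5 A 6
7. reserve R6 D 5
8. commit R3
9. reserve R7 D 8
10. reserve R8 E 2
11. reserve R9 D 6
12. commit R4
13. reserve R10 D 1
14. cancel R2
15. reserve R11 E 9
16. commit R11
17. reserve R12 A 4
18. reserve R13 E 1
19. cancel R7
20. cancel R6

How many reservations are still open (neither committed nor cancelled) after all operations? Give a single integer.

Step 1: reserve R1 E 3 -> on_hand[A=44 B=22 C=28 D=21 E=24] avail[A=44 B=22 C=28 D=21 E=21] open={R1}
Step 2: cancel R1 -> on_hand[A=44 B=22 C=28 D=21 E=24] avail[A=44 B=22 C=28 D=21 E=24] open={}
Step 3: reserve R2 A 9 -> on_hand[A=44 B=22 C=28 D=21 E=24] avail[A=35 B=22 C=28 D=21 E=24] open={R2}
Step 4: reserve R3 A 3 -> on_hand[A=44 B=22 C=28 D=21 E=24] avail[A=32 B=22 C=28 D=21 E=24] open={R2,R3}
Step 5: reserve R4 E 5 -> on_hand[A=44 B=22 C=28 D=21 E=24] avail[A=32 B=22 C=28 D=21 E=19] open={R2,R3,R4}
Step 6: reserve R5 A 6 -> on_hand[A=44 B=22 C=28 D=21 E=24] avail[A=26 B=22 C=28 D=21 E=19] open={R2,R3,R4,R5}
Step 7: reserve R6 D 5 -> on_hand[A=44 B=22 C=28 D=21 E=24] avail[A=26 B=22 C=28 D=16 E=19] open={R2,R3,R4,R5,R6}
Step 8: commit R3 -> on_hand[A=41 B=22 C=28 D=21 E=24] avail[A=26 B=22 C=28 D=16 E=19] open={R2,R4,R5,R6}
Step 9: reserve R7 D 8 -> on_hand[A=41 B=22 C=28 D=21 E=24] avail[A=26 B=22 C=28 D=8 E=19] open={R2,R4,R5,R6,R7}
Step 10: reserve R8 E 2 -> on_hand[A=41 B=22 C=28 D=21 E=24] avail[A=26 B=22 C=28 D=8 E=17] open={R2,R4,R5,R6,R7,R8}
Step 11: reserve R9 D 6 -> on_hand[A=41 B=22 C=28 D=21 E=24] avail[A=26 B=22 C=28 D=2 E=17] open={R2,R4,R5,R6,R7,R8,R9}
Step 12: commit R4 -> on_hand[A=41 B=22 C=28 D=21 E=19] avail[A=26 B=22 C=28 D=2 E=17] open={R2,R5,R6,R7,R8,R9}
Step 13: reserve R10 D 1 -> on_hand[A=41 B=22 C=28 D=21 E=19] avail[A=26 B=22 C=28 D=1 E=17] open={R10,R2,R5,R6,R7,R8,R9}
Step 14: cancel R2 -> on_hand[A=41 B=22 C=28 D=21 E=19] avail[A=35 B=22 C=28 D=1 E=17] open={R10,R5,R6,R7,R8,R9}
Step 15: reserve R11 E 9 -> on_hand[A=41 B=22 C=28 D=21 E=19] avail[A=35 B=22 C=28 D=1 E=8] open={R10,R11,R5,R6,R7,R8,R9}
Step 16: commit R11 -> on_hand[A=41 B=22 C=28 D=21 E=10] avail[A=35 B=22 C=28 D=1 E=8] open={R10,R5,R6,R7,R8,R9}
Step 17: reserve R12 A 4 -> on_hand[A=41 B=22 C=28 D=21 E=10] avail[A=31 B=22 C=28 D=1 E=8] open={R10,R12,R5,R6,R7,R8,R9}
Step 18: reserve R13 E 1 -> on_hand[A=41 B=22 C=28 D=21 E=10] avail[A=31 B=22 C=28 D=1 E=7] open={R10,R12,R13,R5,R6,R7,R8,R9}
Step 19: cancel R7 -> on_hand[A=41 B=22 C=28 D=21 E=10] avail[A=31 B=22 C=28 D=9 E=7] open={R10,R12,R13,R5,R6,R8,R9}
Step 20: cancel R6 -> on_hand[A=41 B=22 C=28 D=21 E=10] avail[A=31 B=22 C=28 D=14 E=7] open={R10,R12,R13,R5,R8,R9}
Open reservations: ['R10', 'R12', 'R13', 'R5', 'R8', 'R9'] -> 6

Answer: 6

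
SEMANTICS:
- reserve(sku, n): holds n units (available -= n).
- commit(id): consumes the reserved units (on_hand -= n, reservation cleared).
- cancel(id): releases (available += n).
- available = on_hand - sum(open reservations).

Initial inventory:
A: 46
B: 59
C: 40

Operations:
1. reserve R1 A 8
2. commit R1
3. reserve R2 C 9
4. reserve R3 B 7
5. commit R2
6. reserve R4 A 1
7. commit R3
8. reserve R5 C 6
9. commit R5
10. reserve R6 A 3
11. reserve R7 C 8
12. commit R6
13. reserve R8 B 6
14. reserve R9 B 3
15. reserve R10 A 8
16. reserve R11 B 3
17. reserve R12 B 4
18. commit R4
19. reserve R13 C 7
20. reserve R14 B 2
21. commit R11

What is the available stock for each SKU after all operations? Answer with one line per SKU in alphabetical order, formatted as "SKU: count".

Answer: A: 26
B: 34
C: 10

Derivation:
Step 1: reserve R1 A 8 -> on_hand[A=46 B=59 C=40] avail[A=38 B=59 C=40] open={R1}
Step 2: commit R1 -> on_hand[A=38 B=59 C=40] avail[A=38 B=59 C=40] open={}
Step 3: reserve R2 C 9 -> on_hand[A=38 B=59 C=40] avail[A=38 B=59 C=31] open={R2}
Step 4: reserve R3 B 7 -> on_hand[A=38 B=59 C=40] avail[A=38 B=52 C=31] open={R2,R3}
Step 5: commit R2 -> on_hand[A=38 B=59 C=31] avail[A=38 B=52 C=31] open={R3}
Step 6: reserve R4 A 1 -> on_hand[A=38 B=59 C=31] avail[A=37 B=52 C=31] open={R3,R4}
Step 7: commit R3 -> on_hand[A=38 B=52 C=31] avail[A=37 B=52 C=31] open={R4}
Step 8: reserve R5 C 6 -> on_hand[A=38 B=52 C=31] avail[A=37 B=52 C=25] open={R4,R5}
Step 9: commit R5 -> on_hand[A=38 B=52 C=25] avail[A=37 B=52 C=25] open={R4}
Step 10: reserve R6 A 3 -> on_hand[A=38 B=52 C=25] avail[A=34 B=52 C=25] open={R4,R6}
Step 11: reserve R7 C 8 -> on_hand[A=38 B=52 C=25] avail[A=34 B=52 C=17] open={R4,R6,R7}
Step 12: commit R6 -> on_hand[A=35 B=52 C=25] avail[A=34 B=52 C=17] open={R4,R7}
Step 13: reserve R8 B 6 -> on_hand[A=35 B=52 C=25] avail[A=34 B=46 C=17] open={R4,R7,R8}
Step 14: reserve R9 B 3 -> on_hand[A=35 B=52 C=25] avail[A=34 B=43 C=17] open={R4,R7,R8,R9}
Step 15: reserve R10 A 8 -> on_hand[A=35 B=52 C=25] avail[A=26 B=43 C=17] open={R10,R4,R7,R8,R9}
Step 16: reserve R11 B 3 -> on_hand[A=35 B=52 C=25] avail[A=26 B=40 C=17] open={R10,R11,R4,R7,R8,R9}
Step 17: reserve R12 B 4 -> on_hand[A=35 B=52 C=25] avail[A=26 B=36 C=17] open={R10,R11,R12,R4,R7,R8,R9}
Step 18: commit R4 -> on_hand[A=34 B=52 C=25] avail[A=26 B=36 C=17] open={R10,R11,R12,R7,R8,R9}
Step 19: reserve R13 C 7 -> on_hand[A=34 B=52 C=25] avail[A=26 B=36 C=10] open={R10,R11,R12,R13,R7,R8,R9}
Step 20: reserve R14 B 2 -> on_hand[A=34 B=52 C=25] avail[A=26 B=34 C=10] open={R10,R11,R12,R13,R14,R7,R8,R9}
Step 21: commit R11 -> on_hand[A=34 B=49 C=25] avail[A=26 B=34 C=10] open={R10,R12,R13,R14,R7,R8,R9}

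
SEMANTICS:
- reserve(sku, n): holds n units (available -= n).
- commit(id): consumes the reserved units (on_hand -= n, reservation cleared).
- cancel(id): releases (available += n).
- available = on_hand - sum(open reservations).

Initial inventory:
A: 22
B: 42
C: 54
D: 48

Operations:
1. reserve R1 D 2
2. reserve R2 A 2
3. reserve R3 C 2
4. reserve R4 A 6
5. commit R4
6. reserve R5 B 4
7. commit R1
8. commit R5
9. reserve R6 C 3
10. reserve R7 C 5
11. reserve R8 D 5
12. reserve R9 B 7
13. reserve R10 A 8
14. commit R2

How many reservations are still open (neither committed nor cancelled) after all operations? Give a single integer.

Answer: 6

Derivation:
Step 1: reserve R1 D 2 -> on_hand[A=22 B=42 C=54 D=48] avail[A=22 B=42 C=54 D=46] open={R1}
Step 2: reserve R2 A 2 -> on_hand[A=22 B=42 C=54 D=48] avail[A=20 B=42 C=54 D=46] open={R1,R2}
Step 3: reserve R3 C 2 -> on_hand[A=22 B=42 C=54 D=48] avail[A=20 B=42 C=52 D=46] open={R1,R2,R3}
Step 4: reserve R4 A 6 -> on_hand[A=22 B=42 C=54 D=48] avail[A=14 B=42 C=52 D=46] open={R1,R2,R3,R4}
Step 5: commit R4 -> on_hand[A=16 B=42 C=54 D=48] avail[A=14 B=42 C=52 D=46] open={R1,R2,R3}
Step 6: reserve R5 B 4 -> on_hand[A=16 B=42 C=54 D=48] avail[A=14 B=38 C=52 D=46] open={R1,R2,R3,R5}
Step 7: commit R1 -> on_hand[A=16 B=42 C=54 D=46] avail[A=14 B=38 C=52 D=46] open={R2,R3,R5}
Step 8: commit R5 -> on_hand[A=16 B=38 C=54 D=46] avail[A=14 B=38 C=52 D=46] open={R2,R3}
Step 9: reserve R6 C 3 -> on_hand[A=16 B=38 C=54 D=46] avail[A=14 B=38 C=49 D=46] open={R2,R3,R6}
Step 10: reserve R7 C 5 -> on_hand[A=16 B=38 C=54 D=46] avail[A=14 B=38 C=44 D=46] open={R2,R3,R6,R7}
Step 11: reserve R8 D 5 -> on_hand[A=16 B=38 C=54 D=46] avail[A=14 B=38 C=44 D=41] open={R2,R3,R6,R7,R8}
Step 12: reserve R9 B 7 -> on_hand[A=16 B=38 C=54 D=46] avail[A=14 B=31 C=44 D=41] open={R2,R3,R6,R7,R8,R9}
Step 13: reserve R10 A 8 -> on_hand[A=16 B=38 C=54 D=46] avail[A=6 B=31 C=44 D=41] open={R10,R2,R3,R6,R7,R8,R9}
Step 14: commit R2 -> on_hand[A=14 B=38 C=54 D=46] avail[A=6 B=31 C=44 D=41] open={R10,R3,R6,R7,R8,R9}
Open reservations: ['R10', 'R3', 'R6', 'R7', 'R8', 'R9'] -> 6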